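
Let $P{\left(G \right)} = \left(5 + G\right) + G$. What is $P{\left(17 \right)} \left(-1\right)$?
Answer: $-39$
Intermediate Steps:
$P{\left(G \right)} = 5 + 2 G$
$P{\left(17 \right)} \left(-1\right) = \left(5 + 2 \cdot 17\right) \left(-1\right) = \left(5 + 34\right) \left(-1\right) = 39 \left(-1\right) = -39$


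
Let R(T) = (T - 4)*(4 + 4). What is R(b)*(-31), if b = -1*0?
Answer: 992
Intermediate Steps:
b = 0
R(T) = -32 + 8*T (R(T) = (-4 + T)*8 = -32 + 8*T)
R(b)*(-31) = (-32 + 8*0)*(-31) = (-32 + 0)*(-31) = -32*(-31) = 992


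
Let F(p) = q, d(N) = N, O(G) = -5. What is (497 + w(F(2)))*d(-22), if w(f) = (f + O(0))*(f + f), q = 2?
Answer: -10670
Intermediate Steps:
F(p) = 2
w(f) = 2*f*(-5 + f) (w(f) = (f - 5)*(f + f) = (-5 + f)*(2*f) = 2*f*(-5 + f))
(497 + w(F(2)))*d(-22) = (497 + 2*2*(-5 + 2))*(-22) = (497 + 2*2*(-3))*(-22) = (497 - 12)*(-22) = 485*(-22) = -10670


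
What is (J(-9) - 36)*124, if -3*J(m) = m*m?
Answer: -7812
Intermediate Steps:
J(m) = -m**2/3 (J(m) = -m*m/3 = -m**2/3)
(J(-9) - 36)*124 = (-1/3*(-9)**2 - 36)*124 = (-1/3*81 - 36)*124 = (-27 - 36)*124 = -63*124 = -7812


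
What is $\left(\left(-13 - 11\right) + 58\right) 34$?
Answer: $1156$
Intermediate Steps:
$\left(\left(-13 - 11\right) + 58\right) 34 = \left(-24 + 58\right) 34 = 34 \cdot 34 = 1156$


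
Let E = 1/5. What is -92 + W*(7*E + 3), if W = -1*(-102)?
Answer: 1784/5 ≈ 356.80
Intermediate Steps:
W = 102
E = ⅕ ≈ 0.20000
-92 + W*(7*E + 3) = -92 + 102*(7*(⅕) + 3) = -92 + 102*(7/5 + 3) = -92 + 102*(22/5) = -92 + 2244/5 = 1784/5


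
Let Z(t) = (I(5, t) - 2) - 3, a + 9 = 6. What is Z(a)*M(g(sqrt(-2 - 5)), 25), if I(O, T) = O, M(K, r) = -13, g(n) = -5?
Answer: 0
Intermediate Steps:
a = -3 (a = -9 + 6 = -3)
Z(t) = 0 (Z(t) = (5 - 2) - 3 = 3 - 3 = 0)
Z(a)*M(g(sqrt(-2 - 5)), 25) = 0*(-13) = 0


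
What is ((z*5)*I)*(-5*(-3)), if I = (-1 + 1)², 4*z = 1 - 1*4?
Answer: 0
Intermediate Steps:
z = -¾ (z = (1 - 1*4)/4 = (1 - 4)/4 = (¼)*(-3) = -¾ ≈ -0.75000)
I = 0 (I = 0² = 0)
((z*5)*I)*(-5*(-3)) = (-¾*5*0)*(-5*(-3)) = -15/4*0*15 = 0*15 = 0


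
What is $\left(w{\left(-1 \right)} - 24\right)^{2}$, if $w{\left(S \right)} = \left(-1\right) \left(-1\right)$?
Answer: $529$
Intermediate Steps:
$w{\left(S \right)} = 1$
$\left(w{\left(-1 \right)} - 24\right)^{2} = \left(1 - 24\right)^{2} = \left(-23\right)^{2} = 529$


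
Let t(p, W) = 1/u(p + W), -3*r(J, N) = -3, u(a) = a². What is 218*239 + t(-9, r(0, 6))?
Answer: 3334529/64 ≈ 52102.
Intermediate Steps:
r(J, N) = 1 (r(J, N) = -⅓*(-3) = 1)
t(p, W) = (W + p)⁻² (t(p, W) = 1/((p + W)²) = 1/((W + p)²) = (W + p)⁻²)
218*239 + t(-9, r(0, 6)) = 218*239 + (1 - 9)⁻² = 52102 + (-8)⁻² = 52102 + 1/64 = 3334529/64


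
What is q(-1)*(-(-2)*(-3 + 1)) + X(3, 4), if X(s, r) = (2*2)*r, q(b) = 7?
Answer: -12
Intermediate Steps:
X(s, r) = 4*r
q(-1)*(-(-2)*(-3 + 1)) + X(3, 4) = 7*(-(-2)*(-3 + 1)) + 4*4 = 7*(-(-2)*(-2)) + 16 = 7*(-2*2) + 16 = 7*(-4) + 16 = -28 + 16 = -12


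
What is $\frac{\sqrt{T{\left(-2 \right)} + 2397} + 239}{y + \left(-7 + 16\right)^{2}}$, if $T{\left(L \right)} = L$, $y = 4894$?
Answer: $\frac{239}{4975} + \frac{\sqrt{2395}}{4975} \approx 0.057877$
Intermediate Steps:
$\frac{\sqrt{T{\left(-2 \right)} + 2397} + 239}{y + \left(-7 + 16\right)^{2}} = \frac{\sqrt{-2 + 2397} + 239}{4894 + \left(-7 + 16\right)^{2}} = \frac{\sqrt{2395} + 239}{4894 + 9^{2}} = \frac{239 + \sqrt{2395}}{4894 + 81} = \frac{239 + \sqrt{2395}}{4975} = \left(239 + \sqrt{2395}\right) \frac{1}{4975} = \frac{239}{4975} + \frac{\sqrt{2395}}{4975}$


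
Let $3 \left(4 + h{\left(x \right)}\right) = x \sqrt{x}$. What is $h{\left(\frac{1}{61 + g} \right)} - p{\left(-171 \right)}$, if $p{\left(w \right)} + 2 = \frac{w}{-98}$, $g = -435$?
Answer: $- \frac{367}{98} - \frac{i \sqrt{374}}{419628} \approx -3.7449 - 4.6086 \cdot 10^{-5} i$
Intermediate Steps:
$h{\left(x \right)} = -4 + \frac{x^{\frac{3}{2}}}{3}$ ($h{\left(x \right)} = -4 + \frac{x \sqrt{x}}{3} = -4 + \frac{x^{\frac{3}{2}}}{3}$)
$p{\left(w \right)} = -2 - \frac{w}{98}$ ($p{\left(w \right)} = -2 + \frac{w}{-98} = -2 + w \left(- \frac{1}{98}\right) = -2 - \frac{w}{98}$)
$h{\left(\frac{1}{61 + g} \right)} - p{\left(-171 \right)} = \left(-4 + \frac{\left(\frac{1}{61 - 435}\right)^{\frac{3}{2}}}{3}\right) - \left(-2 - - \frac{171}{98}\right) = \left(-4 + \frac{\left(\frac{1}{-374}\right)^{\frac{3}{2}}}{3}\right) - \left(-2 + \frac{171}{98}\right) = \left(-4 + \frac{\left(- \frac{1}{374}\right)^{\frac{3}{2}}}{3}\right) - - \frac{25}{98} = \left(-4 + \frac{\left(- \frac{1}{139876}\right) i \sqrt{374}}{3}\right) + \frac{25}{98} = \left(-4 - \frac{i \sqrt{374}}{419628}\right) + \frac{25}{98} = - \frac{367}{98} - \frac{i \sqrt{374}}{419628}$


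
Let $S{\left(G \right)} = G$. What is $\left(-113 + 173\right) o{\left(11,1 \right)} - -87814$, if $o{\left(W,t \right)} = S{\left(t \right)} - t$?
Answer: $87814$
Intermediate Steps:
$o{\left(W,t \right)} = 0$ ($o{\left(W,t \right)} = t - t = 0$)
$\left(-113 + 173\right) o{\left(11,1 \right)} - -87814 = \left(-113 + 173\right) 0 - -87814 = 60 \cdot 0 + 87814 = 0 + 87814 = 87814$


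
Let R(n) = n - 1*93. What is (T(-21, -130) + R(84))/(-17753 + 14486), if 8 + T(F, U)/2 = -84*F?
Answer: -3503/3267 ≈ -1.0722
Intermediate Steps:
T(F, U) = -16 - 168*F (T(F, U) = -16 + 2*(-84*F) = -16 - 168*F)
R(n) = -93 + n (R(n) = n - 93 = -93 + n)
(T(-21, -130) + R(84))/(-17753 + 14486) = ((-16 - 168*(-21)) + (-93 + 84))/(-17753 + 14486) = ((-16 + 3528) - 9)/(-3267) = (3512 - 9)*(-1/3267) = 3503*(-1/3267) = -3503/3267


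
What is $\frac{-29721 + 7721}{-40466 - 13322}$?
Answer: $\frac{5500}{13447} \approx 0.40901$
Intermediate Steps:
$\frac{-29721 + 7721}{-40466 - 13322} = - \frac{22000}{-53788} = \left(-22000\right) \left(- \frac{1}{53788}\right) = \frac{5500}{13447}$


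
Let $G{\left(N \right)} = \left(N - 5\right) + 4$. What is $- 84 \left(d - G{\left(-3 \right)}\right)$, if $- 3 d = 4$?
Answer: $-224$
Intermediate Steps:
$d = - \frac{4}{3}$ ($d = \left(- \frac{1}{3}\right) 4 = - \frac{4}{3} \approx -1.3333$)
$G{\left(N \right)} = -1 + N$ ($G{\left(N \right)} = \left(-5 + N\right) + 4 = -1 + N$)
$- 84 \left(d - G{\left(-3 \right)}\right) = - 84 \left(- \frac{4}{3} - \left(-1 - 3\right)\right) = - 84 \left(- \frac{4}{3} - -4\right) = - 84 \left(- \frac{4}{3} + 4\right) = \left(-84\right) \frac{8}{3} = -224$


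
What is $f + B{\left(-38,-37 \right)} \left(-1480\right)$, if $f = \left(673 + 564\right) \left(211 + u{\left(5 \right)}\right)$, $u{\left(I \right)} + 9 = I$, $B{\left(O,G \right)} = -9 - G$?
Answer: $214619$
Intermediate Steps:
$u{\left(I \right)} = -9 + I$
$f = 256059$ ($f = \left(673 + 564\right) \left(211 + \left(-9 + 5\right)\right) = 1237 \left(211 - 4\right) = 1237 \cdot 207 = 256059$)
$f + B{\left(-38,-37 \right)} \left(-1480\right) = 256059 + \left(-9 - -37\right) \left(-1480\right) = 256059 + \left(-9 + 37\right) \left(-1480\right) = 256059 + 28 \left(-1480\right) = 256059 - 41440 = 214619$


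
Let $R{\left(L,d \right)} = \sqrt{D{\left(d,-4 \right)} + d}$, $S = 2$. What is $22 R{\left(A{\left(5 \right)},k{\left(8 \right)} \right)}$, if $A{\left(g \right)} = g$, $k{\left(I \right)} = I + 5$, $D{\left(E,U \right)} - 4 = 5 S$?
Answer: $66 \sqrt{3} \approx 114.32$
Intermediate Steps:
$D{\left(E,U \right)} = 14$ ($D{\left(E,U \right)} = 4 + 5 \cdot 2 = 4 + 10 = 14$)
$k{\left(I \right)} = 5 + I$
$R{\left(L,d \right)} = \sqrt{14 + d}$
$22 R{\left(A{\left(5 \right)},k{\left(8 \right)} \right)} = 22 \sqrt{14 + \left(5 + 8\right)} = 22 \sqrt{14 + 13} = 22 \sqrt{27} = 22 \cdot 3 \sqrt{3} = 66 \sqrt{3}$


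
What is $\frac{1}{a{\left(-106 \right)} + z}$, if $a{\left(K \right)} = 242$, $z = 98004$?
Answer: $\frac{1}{98246} \approx 1.0179 \cdot 10^{-5}$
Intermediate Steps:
$\frac{1}{a{\left(-106 \right)} + z} = \frac{1}{242 + 98004} = \frac{1}{98246}$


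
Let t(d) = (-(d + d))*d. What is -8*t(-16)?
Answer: 4096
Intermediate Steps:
t(d) = -2*d² (t(d) = (-2*d)*d = -2*d²)
-8*t(-16) = -(-16)*(-16)² = -(-16)*256 = -8*(-512) = 4096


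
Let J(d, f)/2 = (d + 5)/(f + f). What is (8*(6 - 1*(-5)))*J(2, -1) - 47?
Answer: -663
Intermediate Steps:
J(d, f) = (5 + d)/f (J(d, f) = 2*((d + 5)/(f + f)) = 2*((5 + d)/((2*f))) = 2*((5 + d)*(1/(2*f))) = 2*((5 + d)/(2*f)) = (5 + d)/f)
(8*(6 - 1*(-5)))*J(2, -1) - 47 = (8*(6 - 1*(-5)))*((5 + 2)/(-1)) - 47 = (8*(6 + 5))*(-1*7) - 47 = (8*11)*(-7) - 47 = 88*(-7) - 47 = -616 - 47 = -663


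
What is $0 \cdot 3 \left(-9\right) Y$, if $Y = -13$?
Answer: $0$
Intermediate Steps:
$0 \cdot 3 \left(-9\right) Y = 0 \cdot 3 \left(-9\right) \left(-13\right) = 0 \left(-27\right) \left(-13\right) = 0 \left(-13\right) = 0$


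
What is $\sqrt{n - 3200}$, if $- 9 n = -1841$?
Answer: $\frac{i \sqrt{26959}}{3} \approx 54.731 i$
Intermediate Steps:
$n = \frac{1841}{9}$ ($n = \left(- \frac{1}{9}\right) \left(-1841\right) = \frac{1841}{9} \approx 204.56$)
$\sqrt{n - 3200} = \sqrt{\frac{1841}{9} - 3200} = \sqrt{- \frac{26959}{9}} = \frac{i \sqrt{26959}}{3}$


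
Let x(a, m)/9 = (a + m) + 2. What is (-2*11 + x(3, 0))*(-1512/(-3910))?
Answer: 756/85 ≈ 8.8941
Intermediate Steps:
x(a, m) = 18 + 9*a + 9*m (x(a, m) = 9*((a + m) + 2) = 9*(2 + a + m) = 18 + 9*a + 9*m)
(-2*11 + x(3, 0))*(-1512/(-3910)) = (-2*11 + (18 + 9*3 + 9*0))*(-1512/(-3910)) = (-22 + (18 + 27 + 0))*(-1512*(-1/3910)) = (-22 + 45)*(756/1955) = 23*(756/1955) = 756/85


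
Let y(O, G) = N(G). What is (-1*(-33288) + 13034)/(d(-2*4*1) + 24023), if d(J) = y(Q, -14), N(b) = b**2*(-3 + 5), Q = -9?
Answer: 2438/1285 ≈ 1.8973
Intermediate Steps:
N(b) = 2*b**2 (N(b) = b**2*2 = 2*b**2)
y(O, G) = 2*G**2
d(J) = 392 (d(J) = 2*(-14)**2 = 2*196 = 392)
(-1*(-33288) + 13034)/(d(-2*4*1) + 24023) = (-1*(-33288) + 13034)/(392 + 24023) = (33288 + 13034)/24415 = 46322*(1/24415) = 2438/1285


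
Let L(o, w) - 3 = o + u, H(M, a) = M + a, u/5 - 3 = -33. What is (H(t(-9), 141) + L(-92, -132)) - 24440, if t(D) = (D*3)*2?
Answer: -24592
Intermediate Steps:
t(D) = 6*D (t(D) = (3*D)*2 = 6*D)
u = -150 (u = 15 + 5*(-33) = 15 - 165 = -150)
L(o, w) = -147 + o (L(o, w) = 3 + (o - 150) = 3 + (-150 + o) = -147 + o)
(H(t(-9), 141) + L(-92, -132)) - 24440 = ((6*(-9) + 141) + (-147 - 92)) - 24440 = ((-54 + 141) - 239) - 24440 = (87 - 239) - 24440 = -152 - 24440 = -24592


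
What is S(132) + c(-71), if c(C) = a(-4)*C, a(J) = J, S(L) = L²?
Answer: 17708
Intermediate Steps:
c(C) = -4*C
S(132) + c(-71) = 132² - 4*(-71) = 17424 + 284 = 17708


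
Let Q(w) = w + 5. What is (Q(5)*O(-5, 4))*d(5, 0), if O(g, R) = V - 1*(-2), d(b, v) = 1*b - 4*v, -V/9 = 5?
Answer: -2150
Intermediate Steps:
V = -45 (V = -9*5 = -45)
d(b, v) = b - 4*v
O(g, R) = -43 (O(g, R) = -45 - 1*(-2) = -45 + 2 = -43)
Q(w) = 5 + w
(Q(5)*O(-5, 4))*d(5, 0) = ((5 + 5)*(-43))*(5 - 4*0) = (10*(-43))*(5 + 0) = -430*5 = -2150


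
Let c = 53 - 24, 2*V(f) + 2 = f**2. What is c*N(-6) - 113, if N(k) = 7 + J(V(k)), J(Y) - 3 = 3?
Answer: 264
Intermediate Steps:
V(f) = -1 + f**2/2
J(Y) = 6 (J(Y) = 3 + 3 = 6)
N(k) = 13 (N(k) = 7 + 6 = 13)
c = 29
c*N(-6) - 113 = 29*13 - 113 = 377 - 113 = 264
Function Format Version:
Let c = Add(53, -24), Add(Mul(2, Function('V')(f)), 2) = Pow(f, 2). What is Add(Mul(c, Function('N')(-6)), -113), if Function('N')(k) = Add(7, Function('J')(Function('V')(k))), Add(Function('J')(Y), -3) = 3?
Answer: 264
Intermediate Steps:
Function('V')(f) = Add(-1, Mul(Rational(1, 2), Pow(f, 2)))
Function('J')(Y) = 6 (Function('J')(Y) = Add(3, 3) = 6)
Function('N')(k) = 13 (Function('N')(k) = Add(7, 6) = 13)
c = 29
Add(Mul(c, Function('N')(-6)), -113) = Add(Mul(29, 13), -113) = Add(377, -113) = 264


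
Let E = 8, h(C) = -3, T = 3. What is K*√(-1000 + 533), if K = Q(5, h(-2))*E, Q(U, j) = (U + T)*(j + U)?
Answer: 128*I*√467 ≈ 2766.1*I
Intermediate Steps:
Q(U, j) = (3 + U)*(U + j) (Q(U, j) = (U + 3)*(j + U) = (3 + U)*(U + j))
K = 128 (K = (5² + 3*5 + 3*(-3) + 5*(-3))*8 = (25 + 15 - 9 - 15)*8 = 16*8 = 128)
K*√(-1000 + 533) = 128*√(-1000 + 533) = 128*√(-467) = 128*(I*√467) = 128*I*√467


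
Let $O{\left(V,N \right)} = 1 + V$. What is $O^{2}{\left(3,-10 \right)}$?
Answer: $16$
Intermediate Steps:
$O^{2}{\left(3,-10 \right)} = \left(1 + 3\right)^{2} = 4^{2} = 16$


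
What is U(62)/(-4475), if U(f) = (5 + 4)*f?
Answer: -558/4475 ≈ -0.12469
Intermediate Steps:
U(f) = 9*f
U(62)/(-4475) = (9*62)/(-4475) = 558*(-1/4475) = -558/4475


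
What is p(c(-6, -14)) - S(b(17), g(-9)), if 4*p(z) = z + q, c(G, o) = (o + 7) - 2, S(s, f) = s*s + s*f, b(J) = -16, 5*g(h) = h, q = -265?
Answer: -3533/10 ≈ -353.30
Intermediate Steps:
g(h) = h/5
S(s, f) = s**2 + f*s
c(G, o) = 5 + o (c(G, o) = (7 + o) - 2 = 5 + o)
p(z) = -265/4 + z/4 (p(z) = (z - 265)/4 = (-265 + z)/4 = -265/4 + z/4)
p(c(-6, -14)) - S(b(17), g(-9)) = (-265/4 + (5 - 14)/4) - (-16)*((1/5)*(-9) - 16) = (-265/4 + (1/4)*(-9)) - (-16)*(-9/5 - 16) = (-265/4 - 9/4) - (-16)*(-89)/5 = -137/2 - 1*1424/5 = -137/2 - 1424/5 = -3533/10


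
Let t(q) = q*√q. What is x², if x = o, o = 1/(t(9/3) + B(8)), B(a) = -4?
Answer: (4 - 3*√3)⁻² ≈ 0.69892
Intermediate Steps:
t(q) = q^(3/2)
o = 1/(-4 + 3*√3) (o = 1/((9/3)^(3/2) - 4) = 1/((9*(⅓))^(3/2) - 4) = 1/(3^(3/2) - 4) = 1/(3*√3 - 4) = 1/(-4 + 3*√3) ≈ 0.83601)
x = 4/11 + 3*√3/11 ≈ 0.83601
x² = (4/11 + 3*√3/11)²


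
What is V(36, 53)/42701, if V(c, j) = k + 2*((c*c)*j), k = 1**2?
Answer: 137377/42701 ≈ 3.2172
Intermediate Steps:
k = 1
V(c, j) = 1 + 2*j*c**2 (V(c, j) = 1 + 2*((c*c)*j) = 1 + 2*(c**2*j) = 1 + 2*(j*c**2) = 1 + 2*j*c**2)
V(36, 53)/42701 = (1 + 2*53*36**2)/42701 = (1 + 2*53*1296)*(1/42701) = (1 + 137376)*(1/42701) = 137377*(1/42701) = 137377/42701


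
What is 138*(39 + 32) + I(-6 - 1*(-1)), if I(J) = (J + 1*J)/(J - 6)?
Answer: 107788/11 ≈ 9798.9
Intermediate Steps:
I(J) = 2*J/(-6 + J) (I(J) = (J + J)/(-6 + J) = (2*J)/(-6 + J) = 2*J/(-6 + J))
138*(39 + 32) + I(-6 - 1*(-1)) = 138*(39 + 32) + 2*(-6 - 1*(-1))/(-6 + (-6 - 1*(-1))) = 138*71 + 2*(-6 + 1)/(-6 + (-6 + 1)) = 9798 + 2*(-5)/(-6 - 5) = 9798 + 2*(-5)/(-11) = 9798 + 2*(-5)*(-1/11) = 9798 + 10/11 = 107788/11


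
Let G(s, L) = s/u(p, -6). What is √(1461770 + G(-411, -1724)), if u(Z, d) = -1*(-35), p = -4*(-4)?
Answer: 13*√10595585/35 ≈ 1209.0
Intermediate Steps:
p = 16
u(Z, d) = 35
G(s, L) = s/35
√(1461770 + G(-411, -1724)) = √(1461770 + (1/35)*(-411)) = √(1461770 - 411/35) = √(51161539/35) = 13*√10595585/35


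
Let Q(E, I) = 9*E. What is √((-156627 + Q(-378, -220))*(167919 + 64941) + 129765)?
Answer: 5*I*√1490568927 ≈ 1.9304e+5*I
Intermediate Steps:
√((-156627 + Q(-378, -220))*(167919 + 64941) + 129765) = √((-156627 + 9*(-378))*(167919 + 64941) + 129765) = √((-156627 - 3402)*232860 + 129765) = √(-160029*232860 + 129765) = √(-37264352940 + 129765) = √(-37264223175) = 5*I*√1490568927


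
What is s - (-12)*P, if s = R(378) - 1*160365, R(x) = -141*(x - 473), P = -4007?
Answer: -195054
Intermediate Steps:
R(x) = 66693 - 141*x (R(x) = -141*(-473 + x) = 66693 - 141*x)
s = -146970 (s = (66693 - 141*378) - 1*160365 = (66693 - 53298) - 160365 = 13395 - 160365 = -146970)
s - (-12)*P = -146970 - (-12)*(-4007) = -146970 - 1*48084 = -146970 - 48084 = -195054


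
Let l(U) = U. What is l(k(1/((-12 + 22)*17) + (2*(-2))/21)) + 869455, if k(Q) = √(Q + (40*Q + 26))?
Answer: 869455 + √234909570/3570 ≈ 8.6946e+5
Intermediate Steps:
k(Q) = √(26 + 41*Q) (k(Q) = √(Q + (26 + 40*Q)) = √(26 + 41*Q))
l(k(1/((-12 + 22)*17) + (2*(-2))/21)) + 869455 = √(26 + 41*(1/((-12 + 22)*17) + (2*(-2))/21)) + 869455 = √(26 + 41*((1/17)/10 - 4*1/21)) + 869455 = √(26 + 41*((⅒)*(1/17) - 4/21)) + 869455 = √(26 + 41*(1/170 - 4/21)) + 869455 = √(26 + 41*(-659/3570)) + 869455 = √(26 - 27019/3570) + 869455 = √(65801/3570) + 869455 = √234909570/3570 + 869455 = 869455 + √234909570/3570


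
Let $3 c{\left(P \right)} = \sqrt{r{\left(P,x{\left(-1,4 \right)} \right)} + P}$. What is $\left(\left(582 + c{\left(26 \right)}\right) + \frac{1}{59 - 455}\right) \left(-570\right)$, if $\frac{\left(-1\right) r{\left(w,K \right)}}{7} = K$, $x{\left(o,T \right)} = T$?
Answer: $- \frac{21894745}{66} - 190 i \sqrt{2} \approx -3.3174 \cdot 10^{5} - 268.7 i$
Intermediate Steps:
$r{\left(w,K \right)} = - 7 K$
$c{\left(P \right)} = \frac{\sqrt{-28 + P}}{3}$ ($c{\left(P \right)} = \frac{\sqrt{\left(-7\right) 4 + P}}{3} = \frac{\sqrt{-28 + P}}{3}$)
$\left(\left(582 + c{\left(26 \right)}\right) + \frac{1}{59 - 455}\right) \left(-570\right) = \left(\left(582 + \frac{\sqrt{-28 + 26}}{3}\right) + \frac{1}{59 - 455}\right) \left(-570\right) = \left(\left(582 + \frac{\sqrt{-2}}{3}\right) + \frac{1}{-396}\right) \left(-570\right) = \left(\left(582 + \frac{i \sqrt{2}}{3}\right) - \frac{1}{396}\right) \left(-570\right) = \left(\frac{230471}{396} + \frac{i \sqrt{2}}{3}\right) \left(-570\right) = - \frac{21894745}{66} - 190 i \sqrt{2}$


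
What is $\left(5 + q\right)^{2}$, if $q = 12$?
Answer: $289$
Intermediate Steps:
$\left(5 + q\right)^{2} = \left(5 + 12\right)^{2} = 17^{2} = 289$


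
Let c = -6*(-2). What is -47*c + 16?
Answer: -548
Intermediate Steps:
c = 12
-47*c + 16 = -47*12 + 16 = -564 + 16 = -548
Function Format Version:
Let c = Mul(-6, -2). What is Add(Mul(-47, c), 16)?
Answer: -548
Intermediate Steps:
c = 12
Add(Mul(-47, c), 16) = Add(Mul(-47, 12), 16) = Add(-564, 16) = -548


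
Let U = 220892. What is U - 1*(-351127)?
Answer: 572019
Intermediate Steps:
U - 1*(-351127) = 220892 - 1*(-351127) = 220892 + 351127 = 572019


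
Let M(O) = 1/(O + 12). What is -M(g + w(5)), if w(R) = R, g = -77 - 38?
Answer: 1/98 ≈ 0.010204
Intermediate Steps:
g = -115
M(O) = 1/(12 + O)
-M(g + w(5)) = -1/(12 + (-115 + 5)) = -1/(12 - 110) = -1/(-98) = -1*(-1/98) = 1/98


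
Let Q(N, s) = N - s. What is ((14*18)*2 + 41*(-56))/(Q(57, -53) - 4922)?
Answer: 448/1203 ≈ 0.37240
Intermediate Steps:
((14*18)*2 + 41*(-56))/(Q(57, -53) - 4922) = ((14*18)*2 + 41*(-56))/((57 - 1*(-53)) - 4922) = (252*2 - 2296)/((57 + 53) - 4922) = (504 - 2296)/(110 - 4922) = -1792/(-4812) = -1792*(-1/4812) = 448/1203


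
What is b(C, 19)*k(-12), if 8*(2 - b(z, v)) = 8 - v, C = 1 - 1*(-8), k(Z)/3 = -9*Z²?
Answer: -13122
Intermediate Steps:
k(Z) = -27*Z² (k(Z) = 3*(-9*Z²) = -27*Z²)
C = 9 (C = 1 + 8 = 9)
b(z, v) = 1 + v/8 (b(z, v) = 2 - (8 - v)/8 = 2 + (-1 + v/8) = 1 + v/8)
b(C, 19)*k(-12) = (1 + (⅛)*19)*(-27*(-12)²) = (1 + 19/8)*(-27*144) = (27/8)*(-3888) = -13122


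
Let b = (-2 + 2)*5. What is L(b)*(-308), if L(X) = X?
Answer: 0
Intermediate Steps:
b = 0 (b = 0*5 = 0)
L(b)*(-308) = 0*(-308) = 0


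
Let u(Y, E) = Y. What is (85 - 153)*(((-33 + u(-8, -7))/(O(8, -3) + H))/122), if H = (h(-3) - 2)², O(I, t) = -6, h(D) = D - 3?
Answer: 697/1769 ≈ 0.39401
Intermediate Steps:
h(D) = -3 + D
H = 64 (H = ((-3 - 3) - 2)² = (-6 - 2)² = (-8)² = 64)
(85 - 153)*(((-33 + u(-8, -7))/(O(8, -3) + H))/122) = (85 - 153)*(((-33 - 8)/(-6 + 64))/122) = -68*(-41/58)/122 = -68*(-41*1/58)/122 = -(-1394)/(29*122) = -68*(-41/7076) = 697/1769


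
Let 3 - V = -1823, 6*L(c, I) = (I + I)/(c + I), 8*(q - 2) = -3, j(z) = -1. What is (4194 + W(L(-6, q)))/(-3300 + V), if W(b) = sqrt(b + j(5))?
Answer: -2097/737 - I*sqrt(12390)/154770 ≈ -2.8453 - 0.0007192*I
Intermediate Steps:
q = 13/8 (q = 2 + (1/8)*(-3) = 2 - 3/8 = 13/8 ≈ 1.6250)
L(c, I) = I/(3*(I + c)) (L(c, I) = ((I + I)/(c + I))/6 = ((2*I)/(I + c))/6 = (2*I/(I + c))/6 = I/(3*(I + c)))
V = 1826 (V = 3 - 1*(-1823) = 3 + 1823 = 1826)
W(b) = sqrt(-1 + b) (W(b) = sqrt(b - 1) = sqrt(-1 + b))
(4194 + W(L(-6, q)))/(-3300 + V) = (4194 + sqrt(-1 + (1/3)*(13/8)/(13/8 - 6)))/(-3300 + 1826) = (4194 + sqrt(-1 + (1/3)*(13/8)/(-35/8)))/(-1474) = (4194 + sqrt(-1 + (1/3)*(13/8)*(-8/35)))*(-1/1474) = (4194 + sqrt(-1 - 13/105))*(-1/1474) = (4194 + sqrt(-118/105))*(-1/1474) = (4194 + I*sqrt(12390)/105)*(-1/1474) = -2097/737 - I*sqrt(12390)/154770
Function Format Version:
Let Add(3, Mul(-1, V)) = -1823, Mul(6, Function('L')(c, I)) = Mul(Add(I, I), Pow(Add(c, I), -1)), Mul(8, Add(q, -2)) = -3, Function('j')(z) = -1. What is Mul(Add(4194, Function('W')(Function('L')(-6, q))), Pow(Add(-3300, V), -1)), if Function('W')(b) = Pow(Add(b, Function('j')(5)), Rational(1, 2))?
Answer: Add(Rational(-2097, 737), Mul(Rational(-1, 154770), I, Pow(12390, Rational(1, 2)))) ≈ Add(-2.8453, Mul(-0.00071920, I))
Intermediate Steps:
q = Rational(13, 8) (q = Add(2, Mul(Rational(1, 8), -3)) = Add(2, Rational(-3, 8)) = Rational(13, 8) ≈ 1.6250)
Function('L')(c, I) = Mul(Rational(1, 3), I, Pow(Add(I, c), -1)) (Function('L')(c, I) = Mul(Rational(1, 6), Mul(Add(I, I), Pow(Add(c, I), -1))) = Mul(Rational(1, 6), Mul(Mul(2, I), Pow(Add(I, c), -1))) = Mul(Rational(1, 6), Mul(2, I, Pow(Add(I, c), -1))) = Mul(Rational(1, 3), I, Pow(Add(I, c), -1)))
V = 1826 (V = Add(3, Mul(-1, -1823)) = Add(3, 1823) = 1826)
Function('W')(b) = Pow(Add(-1, b), Rational(1, 2)) (Function('W')(b) = Pow(Add(b, -1), Rational(1, 2)) = Pow(Add(-1, b), Rational(1, 2)))
Mul(Add(4194, Function('W')(Function('L')(-6, q))), Pow(Add(-3300, V), -1)) = Mul(Add(4194, Pow(Add(-1, Mul(Rational(1, 3), Rational(13, 8), Pow(Add(Rational(13, 8), -6), -1))), Rational(1, 2))), Pow(Add(-3300, 1826), -1)) = Mul(Add(4194, Pow(Add(-1, Mul(Rational(1, 3), Rational(13, 8), Pow(Rational(-35, 8), -1))), Rational(1, 2))), Pow(-1474, -1)) = Mul(Add(4194, Pow(Add(-1, Mul(Rational(1, 3), Rational(13, 8), Rational(-8, 35))), Rational(1, 2))), Rational(-1, 1474)) = Mul(Add(4194, Pow(Add(-1, Rational(-13, 105)), Rational(1, 2))), Rational(-1, 1474)) = Mul(Add(4194, Pow(Rational(-118, 105), Rational(1, 2))), Rational(-1, 1474)) = Mul(Add(4194, Mul(Rational(1, 105), I, Pow(12390, Rational(1, 2)))), Rational(-1, 1474)) = Add(Rational(-2097, 737), Mul(Rational(-1, 154770), I, Pow(12390, Rational(1, 2))))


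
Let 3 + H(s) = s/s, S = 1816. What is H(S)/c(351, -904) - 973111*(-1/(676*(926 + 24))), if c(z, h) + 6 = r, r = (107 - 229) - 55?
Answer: 179363713/117522600 ≈ 1.5262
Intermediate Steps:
H(s) = -2 (H(s) = -3 + s/s = -3 + 1 = -2)
r = -177 (r = -122 - 55 = -177)
c(z, h) = -183 (c(z, h) = -6 - 177 = -183)
H(S)/c(351, -904) - 973111*(-1/(676*(926 + 24))) = -2/(-183) - 973111*(-1/(676*(926 + 24))) = -2*(-1/183) - 973111/((-676*950)) = 2/183 - 973111/(-642200) = 2/183 - 973111*(-1/642200) = 2/183 + 973111/642200 = 179363713/117522600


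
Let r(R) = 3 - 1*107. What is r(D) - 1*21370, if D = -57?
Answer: -21474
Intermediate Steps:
r(R) = -104 (r(R) = 3 - 107 = -104)
r(D) - 1*21370 = -104 - 1*21370 = -104 - 21370 = -21474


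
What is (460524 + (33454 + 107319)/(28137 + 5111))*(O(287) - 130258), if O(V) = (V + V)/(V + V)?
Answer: -1994448646430325/33248 ≈ -5.9987e+10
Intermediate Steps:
O(V) = 1 (O(V) = (2*V)/((2*V)) = (2*V)*(1/(2*V)) = 1)
(460524 + (33454 + 107319)/(28137 + 5111))*(O(287) - 130258) = (460524 + (33454 + 107319)/(28137 + 5111))*(1 - 130258) = (460524 + 140773/33248)*(-130257) = (15311642725/33248)*(-130257) = -1994448646430325/33248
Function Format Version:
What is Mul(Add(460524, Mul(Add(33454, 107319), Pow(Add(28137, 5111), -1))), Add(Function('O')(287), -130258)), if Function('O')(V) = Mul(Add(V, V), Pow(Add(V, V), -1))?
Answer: Rational(-1994448646430325, 33248) ≈ -5.9987e+10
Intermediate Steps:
Function('O')(V) = 1 (Function('O')(V) = Mul(Mul(2, V), Pow(Mul(2, V), -1)) = Mul(Mul(2, V), Mul(Rational(1, 2), Pow(V, -1))) = 1)
Mul(Add(460524, Mul(Add(33454, 107319), Pow(Add(28137, 5111), -1))), Add(Function('O')(287), -130258)) = Mul(Add(460524, Mul(Add(33454, 107319), Pow(Add(28137, 5111), -1))), Add(1, -130258)) = Mul(Add(460524, Mul(140773, Pow(33248, -1))), -130257) = Mul(Add(460524, Mul(140773, Rational(1, 33248))), -130257) = Mul(Add(460524, Rational(140773, 33248)), -130257) = Mul(Rational(15311642725, 33248), -130257) = Rational(-1994448646430325, 33248)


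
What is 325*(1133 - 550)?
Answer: 189475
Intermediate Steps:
325*(1133 - 550) = 325*583 = 189475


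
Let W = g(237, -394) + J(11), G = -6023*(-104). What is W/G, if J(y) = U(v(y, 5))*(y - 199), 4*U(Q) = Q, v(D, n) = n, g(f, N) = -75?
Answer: -155/313196 ≈ -0.00049490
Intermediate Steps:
G = 626392
U(Q) = Q/4
J(y) = -995/4 + 5*y/4 (J(y) = ((¼)*5)*(y - 199) = 5*(-199 + y)/4 = -995/4 + 5*y/4)
W = -310 (W = -75 + (-995/4 + (5/4)*11) = -75 + (-995/4 + 55/4) = -75 - 235 = -310)
W/G = -310/626392 = -310*1/626392 = -155/313196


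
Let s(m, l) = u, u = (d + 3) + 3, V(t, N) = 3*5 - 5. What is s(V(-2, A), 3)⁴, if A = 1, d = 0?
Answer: 1296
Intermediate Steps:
V(t, N) = 10 (V(t, N) = 15 - 5 = 10)
u = 6 (u = (0 + 3) + 3 = 3 + 3 = 6)
s(m, l) = 6
s(V(-2, A), 3)⁴ = 6⁴ = 1296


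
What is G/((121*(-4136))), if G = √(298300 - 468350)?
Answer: -5*I*√6802/500456 ≈ -0.00082399*I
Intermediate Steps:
G = 5*I*√6802 (G = √(-170050) = 5*I*√6802 ≈ 412.37*I)
G/((121*(-4136))) = (5*I*√6802)/((121*(-4136))) = (5*I*√6802)/(-500456) = (5*I*√6802)*(-1/500456) = -5*I*√6802/500456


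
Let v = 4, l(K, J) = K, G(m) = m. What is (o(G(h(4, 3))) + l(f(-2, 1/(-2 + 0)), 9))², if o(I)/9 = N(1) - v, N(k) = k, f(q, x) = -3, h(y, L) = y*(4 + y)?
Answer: 900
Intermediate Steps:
o(I) = -27 (o(I) = 9*(1 - 1*4) = 9*(1 - 4) = 9*(-3) = -27)
(o(G(h(4, 3))) + l(f(-2, 1/(-2 + 0)), 9))² = (-27 - 3)² = (-30)² = 900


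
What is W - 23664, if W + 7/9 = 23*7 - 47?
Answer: -211957/9 ≈ -23551.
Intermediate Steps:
W = 1019/9 (W = -7/9 + (23*7 - 47) = -7/9 + (161 - 47) = -7/9 + 114 = 1019/9 ≈ 113.22)
W - 23664 = 1019/9 - 23664 = -211957/9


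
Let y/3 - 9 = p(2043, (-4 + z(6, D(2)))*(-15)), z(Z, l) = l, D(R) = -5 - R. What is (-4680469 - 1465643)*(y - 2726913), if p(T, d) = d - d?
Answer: 16759746767232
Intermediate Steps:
p(T, d) = 0
y = 27 (y = 27 + 3*0 = 27 + 0 = 27)
(-4680469 - 1465643)*(y - 2726913) = (-4680469 - 1465643)*(27 - 2726913) = -6146112*(-2726886) = 16759746767232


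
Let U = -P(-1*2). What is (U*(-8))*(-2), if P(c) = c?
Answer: 32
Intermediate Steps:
U = 2 (U = -(-1)*2 = -1*(-2) = 2)
(U*(-8))*(-2) = (2*(-8))*(-2) = -16*(-2) = 32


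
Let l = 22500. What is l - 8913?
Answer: 13587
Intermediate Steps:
l - 8913 = 22500 - 8913 = 13587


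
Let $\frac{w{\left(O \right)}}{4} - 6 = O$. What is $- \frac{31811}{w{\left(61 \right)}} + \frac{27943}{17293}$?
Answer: $- \frac{542618899}{4634524} \approx -117.08$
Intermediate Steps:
$w{\left(O \right)} = 24 + 4 O$
$- \frac{31811}{w{\left(61 \right)}} + \frac{27943}{17293} = - \frac{31811}{24 + 4 \cdot 61} + \frac{27943}{17293} = - \frac{31811}{24 + 244} + 27943 \cdot \frac{1}{17293} = - \frac{31811}{268} + \frac{27943}{17293} = - \frac{542618899}{4634524}$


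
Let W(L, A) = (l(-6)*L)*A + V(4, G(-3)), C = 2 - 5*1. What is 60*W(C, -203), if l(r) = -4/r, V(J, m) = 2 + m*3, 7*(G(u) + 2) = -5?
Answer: 167940/7 ≈ 23991.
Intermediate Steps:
G(u) = -19/7 (G(u) = -2 + (⅐)*(-5) = -2 - 5/7 = -19/7)
V(J, m) = 2 + 3*m
C = -3 (C = 2 - 5 = -3)
W(L, A) = -43/7 + 2*A*L/3 (W(L, A) = ((-4/(-6))*L)*A + (2 + 3*(-19/7)) = ((-4*(-⅙))*L)*A + (2 - 57/7) = (2*L/3)*A - 43/7 = 2*A*L/3 - 43/7 = -43/7 + 2*A*L/3)
60*W(C, -203) = 60*(-43/7 + (⅔)*(-203)*(-3)) = 60*(-43/7 + 406) = 60*(2799/7) = 167940/7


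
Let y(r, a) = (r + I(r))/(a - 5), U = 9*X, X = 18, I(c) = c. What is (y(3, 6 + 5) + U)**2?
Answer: 26569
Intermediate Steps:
U = 162 (U = 9*18 = 162)
y(r, a) = 2*r/(-5 + a) (y(r, a) = (r + r)/(a - 5) = (2*r)/(-5 + a) = 2*r/(-5 + a))
(y(3, 6 + 5) + U)**2 = (2*3/(-5 + (6 + 5)) + 162)**2 = (2*3/(-5 + 11) + 162)**2 = (2*3/6 + 162)**2 = (2*3*(1/6) + 162)**2 = (1 + 162)**2 = 163**2 = 26569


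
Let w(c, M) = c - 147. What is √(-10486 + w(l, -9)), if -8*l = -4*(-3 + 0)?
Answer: I*√42538/2 ≈ 103.12*I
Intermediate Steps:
l = -3/2 (l = -(-1)*(-3 + 0)/2 = -(-1)*(-3)/2 = -⅛*12 = -3/2 ≈ -1.5000)
w(c, M) = -147 + c
√(-10486 + w(l, -9)) = √(-10486 + (-147 - 3/2)) = √(-10486 - 297/2) = √(-21269/2) = I*√42538/2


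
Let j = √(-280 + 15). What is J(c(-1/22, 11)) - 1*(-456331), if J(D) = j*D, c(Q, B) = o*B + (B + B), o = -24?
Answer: 456331 - 242*I*√265 ≈ 4.5633e+5 - 3939.5*I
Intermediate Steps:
j = I*√265 (j = √(-265) = I*√265 ≈ 16.279*I)
c(Q, B) = -22*B (c(Q, B) = -24*B + (B + B) = -24*B + 2*B = -22*B)
J(D) = I*D*√265 (J(D) = (I*√265)*D = I*D*√265)
J(c(-1/22, 11)) - 1*(-456331) = I*(-22*11)*√265 - 1*(-456331) = I*(-242)*√265 + 456331 = -242*I*√265 + 456331 = 456331 - 242*I*√265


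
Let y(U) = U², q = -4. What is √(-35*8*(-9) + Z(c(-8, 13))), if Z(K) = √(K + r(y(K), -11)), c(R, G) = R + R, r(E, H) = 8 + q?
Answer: √(2520 + 2*I*√3) ≈ 50.2 + 0.0345*I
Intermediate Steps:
r(E, H) = 4 (r(E, H) = 8 - 4 = 4)
c(R, G) = 2*R
Z(K) = √(4 + K) (Z(K) = √(K + 4) = √(4 + K))
√(-35*8*(-9) + Z(c(-8, 13))) = √(-35*8*(-9) + √(4 + 2*(-8))) = √(-280*(-9) + √(4 - 16)) = √(2520 + √(-12)) = √(2520 + 2*I*√3)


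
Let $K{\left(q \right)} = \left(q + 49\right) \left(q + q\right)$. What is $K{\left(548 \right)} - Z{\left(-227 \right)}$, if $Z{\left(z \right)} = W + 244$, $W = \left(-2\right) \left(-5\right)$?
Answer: $654058$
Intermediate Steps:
$W = 10$
$K{\left(q \right)} = 2 q \left(49 + q\right)$ ($K{\left(q \right)} = \left(49 + q\right) 2 q = 2 q \left(49 + q\right)$)
$Z{\left(z \right)} = 254$ ($Z{\left(z \right)} = 10 + 244 = 254$)
$K{\left(548 \right)} - Z{\left(-227 \right)} = 2 \cdot 548 \left(49 + 548\right) - 254 = 2 \cdot 548 \cdot 597 - 254 = 654312 - 254 = 654058$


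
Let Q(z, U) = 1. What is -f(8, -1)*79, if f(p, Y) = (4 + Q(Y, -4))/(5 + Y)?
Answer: -395/4 ≈ -98.750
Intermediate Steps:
f(p, Y) = 5/(5 + Y) (f(p, Y) = (4 + 1)/(5 + Y) = 5/(5 + Y))
-f(8, -1)*79 = -5/(5 - 1)*79 = -5/4*79 = -5*(¼)*79 = -5*79/4 = -1*395/4 = -395/4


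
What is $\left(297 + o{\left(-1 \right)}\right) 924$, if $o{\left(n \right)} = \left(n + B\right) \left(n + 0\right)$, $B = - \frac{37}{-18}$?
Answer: $\frac{820358}{3} \approx 2.7345 \cdot 10^{5}$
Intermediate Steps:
$B = \frac{37}{18}$ ($B = \left(-37\right) \left(- \frac{1}{18}\right) = \frac{37}{18} \approx 2.0556$)
$o{\left(n \right)} = n \left(\frac{37}{18} + n\right)$ ($o{\left(n \right)} = \left(n + \frac{37}{18}\right) \left(n + 0\right) = \left(\frac{37}{18} + n\right) n = n \left(\frac{37}{18} + n\right)$)
$\left(297 + o{\left(-1 \right)}\right) 924 = \left(297 + \frac{1}{18} \left(-1\right) \left(37 + 18 \left(-1\right)\right)\right) 924 = \left(297 + \frac{1}{18} \left(-1\right) \left(37 - 18\right)\right) 924 = \left(297 + \frac{1}{18} \left(-1\right) 19\right) 924 = \left(297 - \frac{19}{18}\right) 924 = \frac{5327}{18} \cdot 924 = \frac{820358}{3}$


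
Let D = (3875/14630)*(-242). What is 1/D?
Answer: -133/8525 ≈ -0.015601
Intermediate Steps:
D = -8525/133 (D = (3875*(1/14630))*(-242) = (775/2926)*(-242) = -8525/133 ≈ -64.098)
1/D = 1/(-8525/133) = -133/8525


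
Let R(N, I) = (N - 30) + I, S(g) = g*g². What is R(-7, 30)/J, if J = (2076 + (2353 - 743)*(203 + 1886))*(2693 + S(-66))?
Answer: 7/958466332898 ≈ 7.3033e-12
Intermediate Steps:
S(g) = g³
J = -958466332898 (J = (2076 + (2353 - 743)*(203 + 1886))*(2693 + (-66)³) = (2076 + 1610*2089)*(2693 - 287496) = (2076 + 3363290)*(-284803) = 3365366*(-284803) = -958466332898)
R(N, I) = -30 + I + N (R(N, I) = (-30 + N) + I = -30 + I + N)
R(-7, 30)/J = (-30 + 30 - 7)/(-958466332898) = -7*(-1/958466332898) = 7/958466332898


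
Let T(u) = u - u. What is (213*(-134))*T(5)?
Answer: 0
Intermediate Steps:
T(u) = 0
(213*(-134))*T(5) = (213*(-134))*0 = -28542*0 = 0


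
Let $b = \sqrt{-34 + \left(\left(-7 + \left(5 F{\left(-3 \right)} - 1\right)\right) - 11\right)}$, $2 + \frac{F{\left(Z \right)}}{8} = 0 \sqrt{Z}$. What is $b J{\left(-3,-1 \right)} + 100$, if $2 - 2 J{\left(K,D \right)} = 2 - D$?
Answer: $100 - \frac{i \sqrt{133}}{2} \approx 100.0 - 5.7663 i$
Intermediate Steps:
$F{\left(Z \right)} = -16$ ($F{\left(Z \right)} = -16 + 8 \cdot 0 \sqrt{Z} = -16 + 8 \cdot 0 = -16 + 0 = -16$)
$J{\left(K,D \right)} = \frac{D}{2}$ ($J{\left(K,D \right)} = 1 - \frac{2 - D}{2} = 1 + \left(-1 + \frac{D}{2}\right) = \frac{D}{2}$)
$b = i \sqrt{133}$ ($b = \sqrt{-34 + \left(\left(-7 + \left(5 \left(-16\right) - 1\right)\right) - 11\right)} = \sqrt{-34 - 99} = \sqrt{-133} = i \sqrt{133} \approx 11.533 i$)
$b J{\left(-3,-1 \right)} + 100 = i \sqrt{133} \cdot \frac{1}{2} \left(-1\right) + 100 = i \sqrt{133} \left(- \frac{1}{2}\right) + 100 = - \frac{i \sqrt{133}}{2} + 100 = 100 - \frac{i \sqrt{133}}{2}$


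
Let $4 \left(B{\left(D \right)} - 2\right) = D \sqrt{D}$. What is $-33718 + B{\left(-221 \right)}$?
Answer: $-33716 - \frac{221 i \sqrt{221}}{4} \approx -33716.0 - 821.35 i$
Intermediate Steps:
$B{\left(D \right)} = 2 + \frac{D^{\frac{3}{2}}}{4}$ ($B{\left(D \right)} = 2 + \frac{D \sqrt{D}}{4} = 2 + \frac{D^{\frac{3}{2}}}{4}$)
$-33718 + B{\left(-221 \right)} = -33718 + \left(2 + \frac{\left(-221\right)^{\frac{3}{2}}}{4}\right) = -33718 + \left(2 + \frac{\left(-221\right) i \sqrt{221}}{4}\right) = -33718 + \left(2 - \frac{221 i \sqrt{221}}{4}\right) = -33716 - \frac{221 i \sqrt{221}}{4}$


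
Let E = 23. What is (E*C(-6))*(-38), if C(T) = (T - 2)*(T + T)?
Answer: -83904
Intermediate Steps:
C(T) = 2*T*(-2 + T) (C(T) = (-2 + T)*(2*T) = 2*T*(-2 + T))
(E*C(-6))*(-38) = (23*(2*(-6)*(-2 - 6)))*(-38) = (23*(2*(-6)*(-8)))*(-38) = (23*96)*(-38) = 2208*(-38) = -83904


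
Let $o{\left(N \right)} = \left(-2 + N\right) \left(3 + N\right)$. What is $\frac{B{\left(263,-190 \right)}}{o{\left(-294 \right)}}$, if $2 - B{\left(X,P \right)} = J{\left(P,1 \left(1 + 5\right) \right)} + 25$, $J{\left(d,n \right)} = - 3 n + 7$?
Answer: $- \frac{1}{7178} \approx -0.00013931$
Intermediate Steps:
$J{\left(d,n \right)} = 7 - 3 n$
$B{\left(X,P \right)} = -12$ ($B{\left(X,P \right)} = 2 - \left(\left(7 - 3 \cdot 1 \left(1 + 5\right)\right) + 25\right) = 2 - \left(\left(7 - 3 \cdot 1 \cdot 6\right) + 25\right) = 2 - \left(\left(7 - 18\right) + 25\right) = 2 - \left(-11 + 25\right) = 2 - 14 = -12$)
$\frac{B{\left(263,-190 \right)}}{o{\left(-294 \right)}} = - \frac{12}{-6 - 294 + \left(-294\right)^{2}} = - \frac{12}{-6 - 294 + 86436} = - \frac{12}{86136} = \left(-12\right) \frac{1}{86136} = - \frac{1}{7178}$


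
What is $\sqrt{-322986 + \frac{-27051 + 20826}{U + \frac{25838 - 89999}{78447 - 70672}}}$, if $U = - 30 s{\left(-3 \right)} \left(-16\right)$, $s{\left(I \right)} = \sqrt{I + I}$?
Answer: $\sqrt{\frac{6891568457 - 401794584000 i \sqrt{6}}{-21387 + 1244000 i \sqrt{6}}} \approx 0.005 + 568.32 i$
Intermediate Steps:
$s{\left(I \right)} = \sqrt{2} \sqrt{I}$ ($s{\left(I \right)} = \sqrt{2 I} = \sqrt{2} \sqrt{I}$)
$U = 480 i \sqrt{6}$ ($U = - 30 \sqrt{2} \sqrt{-3} \left(-16\right) = - 30 \sqrt{2} i \sqrt{3} \left(-16\right) = - 30 i \sqrt{6} \left(-16\right) = 480 i \sqrt{6} \approx 1175.8 i$)
$\sqrt{-322986 + \frac{-27051 + 20826}{U + \frac{25838 - 89999}{78447 - 70672}}} = \sqrt{-322986 + \frac{-27051 + 20826}{480 i \sqrt{6} + \frac{25838 - 89999}{78447 - 70672}}} = \sqrt{-322986 - \frac{6225}{480 i \sqrt{6} - \frac{64161}{7775}}} = \sqrt{-322986 - \frac{6225}{- \frac{64161}{7775} + 480 i \sqrt{6}}}$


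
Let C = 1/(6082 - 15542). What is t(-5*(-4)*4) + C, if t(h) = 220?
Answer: 2081199/9460 ≈ 220.00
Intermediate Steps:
C = -1/9460 (C = 1/(-9460) = -1/9460 ≈ -0.00010571)
t(-5*(-4)*4) + C = 220 - 1/9460 = 2081199/9460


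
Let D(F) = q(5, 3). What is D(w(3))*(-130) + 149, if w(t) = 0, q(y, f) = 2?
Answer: -111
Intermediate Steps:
D(F) = 2
D(w(3))*(-130) + 149 = 2*(-130) + 149 = -260 + 149 = -111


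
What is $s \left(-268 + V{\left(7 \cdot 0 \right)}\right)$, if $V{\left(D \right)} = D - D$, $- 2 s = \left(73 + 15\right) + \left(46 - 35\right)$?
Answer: $13266$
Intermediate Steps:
$s = - \frac{99}{2}$ ($s = - \frac{\left(73 + 15\right) + \left(46 - 35\right)}{2} = - \frac{88 + \left(46 - 35\right)}{2} = - \frac{88 + 11}{2} = \left(- \frac{1}{2}\right) 99 = - \frac{99}{2} \approx -49.5$)
$V{\left(D \right)} = 0$
$s \left(-268 + V{\left(7 \cdot 0 \right)}\right) = - \frac{99 \left(-268 + 0\right)}{2} = \left(- \frac{99}{2}\right) \left(-268\right) = 13266$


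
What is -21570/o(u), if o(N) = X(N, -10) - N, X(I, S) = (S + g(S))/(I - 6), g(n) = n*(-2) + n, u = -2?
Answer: -10785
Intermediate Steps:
g(n) = -n (g(n) = -2*n + n = -n)
X(I, S) = 0 (X(I, S) = (S - S)/(I - 6) = 0/(-6 + I) = 0)
o(N) = -N (o(N) = 0 - N = -N)
-21570/o(u) = -21570/((-1*(-2))) = -21570/2 = -21570*½ = -10785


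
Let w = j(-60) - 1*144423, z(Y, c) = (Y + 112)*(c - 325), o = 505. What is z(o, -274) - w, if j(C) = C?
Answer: -225100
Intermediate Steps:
z(Y, c) = (-325 + c)*(112 + Y) (z(Y, c) = (112 + Y)*(-325 + c) = (-325 + c)*(112 + Y))
w = -144483 (w = -60 - 1*144423 = -60 - 144423 = -144483)
z(o, -274) - w = (-36400 - 325*505 + 112*(-274) + 505*(-274)) - 1*(-144483) = (-36400 - 164125 - 30688 - 138370) + 144483 = -369583 + 144483 = -225100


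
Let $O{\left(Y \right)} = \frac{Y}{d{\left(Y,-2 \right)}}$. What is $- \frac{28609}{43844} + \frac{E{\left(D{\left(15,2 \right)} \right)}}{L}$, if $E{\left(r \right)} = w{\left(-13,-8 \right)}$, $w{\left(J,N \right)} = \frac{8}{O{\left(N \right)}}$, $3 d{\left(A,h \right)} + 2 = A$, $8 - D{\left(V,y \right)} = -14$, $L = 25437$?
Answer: $- \frac{2182742959}{3345779484} \approx -0.65239$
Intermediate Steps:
$D{\left(V,y \right)} = 22$ ($D{\left(V,y \right)} = 8 - -14 = 8 + 14 = 22$)
$d{\left(A,h \right)} = - \frac{2}{3} + \frac{A}{3}$
$O{\left(Y \right)} = \frac{Y}{- \frac{2}{3} + \frac{Y}{3}}$
$w{\left(J,N \right)} = \frac{8 \left(-2 + N\right)}{3 N}$ ($w{\left(J,N \right)} = \frac{8}{3 N \frac{1}{-2 + N}} = 8 \frac{-2 + N}{3 N} = \frac{8 \left(-2 + N\right)}{3 N}$)
$E{\left(r \right)} = \frac{10}{3}$ ($E{\left(r \right)} = \frac{8 \left(-2 - 8\right)}{3 \left(-8\right)} = \frac{8}{3} \left(- \frac{1}{8}\right) \left(-10\right) = \frac{10}{3}$)
$- \frac{28609}{43844} + \frac{E{\left(D{\left(15,2 \right)} \right)}}{L} = - \frac{28609}{43844} + \frac{10}{3 \cdot 25437} = \left(-28609\right) \frac{1}{43844} + \frac{10}{3} \cdot \frac{1}{25437} = - \frac{28609}{43844} + \frac{10}{76311} = - \frac{2182742959}{3345779484}$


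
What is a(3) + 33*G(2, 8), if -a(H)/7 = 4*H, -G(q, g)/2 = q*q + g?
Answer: -876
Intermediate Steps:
G(q, g) = -2*g - 2*q² (G(q, g) = -2*(q*q + g) = -2*(q² + g) = -2*(g + q²) = -2*g - 2*q²)
a(H) = -28*H
a(3) + 33*G(2, 8) = -28*3 + 33*(-2*8 - 2*2²) = -84 + 33*(-16 - 2*4) = -84 + 33*(-16 - 8) = -84 + 33*(-24) = -84 - 792 = -876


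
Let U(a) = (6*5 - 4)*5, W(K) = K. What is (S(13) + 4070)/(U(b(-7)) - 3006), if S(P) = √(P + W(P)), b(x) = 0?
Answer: -2035/1438 - √26/2876 ≈ -1.4169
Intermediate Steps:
S(P) = √2*√P (S(P) = √(P + P) = √(2*P) = √2*√P)
U(a) = 130 (U(a) = (30 - 4)*5 = 26*5 = 130)
(S(13) + 4070)/(U(b(-7)) - 3006) = (√2*√13 + 4070)/(130 - 3006) = (√26 + 4070)/(-2876) = (4070 + √26)*(-1/2876) = -2035/1438 - √26/2876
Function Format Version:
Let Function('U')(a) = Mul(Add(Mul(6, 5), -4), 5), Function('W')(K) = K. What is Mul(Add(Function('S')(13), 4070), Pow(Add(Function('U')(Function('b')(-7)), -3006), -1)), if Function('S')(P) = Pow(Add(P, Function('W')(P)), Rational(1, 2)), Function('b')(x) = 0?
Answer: Add(Rational(-2035, 1438), Mul(Rational(-1, 2876), Pow(26, Rational(1, 2)))) ≈ -1.4169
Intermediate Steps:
Function('S')(P) = Mul(Pow(2, Rational(1, 2)), Pow(P, Rational(1, 2))) (Function('S')(P) = Pow(Add(P, P), Rational(1, 2)) = Pow(Mul(2, P), Rational(1, 2)) = Mul(Pow(2, Rational(1, 2)), Pow(P, Rational(1, 2))))
Function('U')(a) = 130 (Function('U')(a) = Mul(Add(30, -4), 5) = Mul(26, 5) = 130)
Mul(Add(Function('S')(13), 4070), Pow(Add(Function('U')(Function('b')(-7)), -3006), -1)) = Mul(Add(Mul(Pow(2, Rational(1, 2)), Pow(13, Rational(1, 2))), 4070), Pow(Add(130, -3006), -1)) = Mul(Add(Pow(26, Rational(1, 2)), 4070), Pow(-2876, -1)) = Mul(Add(4070, Pow(26, Rational(1, 2))), Rational(-1, 2876)) = Add(Rational(-2035, 1438), Mul(Rational(-1, 2876), Pow(26, Rational(1, 2))))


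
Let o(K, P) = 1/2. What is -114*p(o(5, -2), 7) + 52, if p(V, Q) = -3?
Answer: 394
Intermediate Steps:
o(K, P) = 1/2
-114*p(o(5, -2), 7) + 52 = -114*(-3) + 52 = 342 + 52 = 394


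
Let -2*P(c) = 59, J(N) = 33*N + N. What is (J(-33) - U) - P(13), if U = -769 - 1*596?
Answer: 545/2 ≈ 272.50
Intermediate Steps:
J(N) = 34*N
U = -1365 (U = -769 - 596 = -1365)
P(c) = -59/2 (P(c) = -½*59 = -59/2)
(J(-33) - U) - P(13) = (34*(-33) - 1*(-1365)) - 1*(-59/2) = (-1122 + 1365) + 59/2 = 243 + 59/2 = 545/2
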